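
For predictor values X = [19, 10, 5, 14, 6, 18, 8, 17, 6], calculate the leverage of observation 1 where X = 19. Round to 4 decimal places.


Mean of X: xbar = 11.4444.
SXX = 252.2222.
For X = 19: h = 1/9 + (19 - 11.4444)^2/252.2222 = 0.3374.

0.3374


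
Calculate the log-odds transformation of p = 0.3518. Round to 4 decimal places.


Compute the odds: 0.3518/0.6482 = 0.5427.
Take the natural log: ln(0.5427) = -0.6111.

-0.6111


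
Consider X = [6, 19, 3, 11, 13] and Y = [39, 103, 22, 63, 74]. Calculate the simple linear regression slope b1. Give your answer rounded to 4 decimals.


Calculate xbar = 10.4000, ybar = 60.2000.
S_xx = 155.2000, S_xy = 781.6000.
Using b1 = S_xy / S_xx = 781.6000 / 155.2000, we get b1 = 5.0361.

5.0361


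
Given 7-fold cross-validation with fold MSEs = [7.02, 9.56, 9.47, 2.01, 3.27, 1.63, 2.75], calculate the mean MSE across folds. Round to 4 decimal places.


Sum of fold MSEs = 35.7100.
Average = 35.7100 / 7 = 5.1014.

5.1014


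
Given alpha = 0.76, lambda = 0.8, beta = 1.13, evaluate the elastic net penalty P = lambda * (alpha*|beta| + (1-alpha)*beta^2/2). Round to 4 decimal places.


Compute:
L1 = 0.76 * 1.13 = 0.8588.
L2 = 0.24 * 1.13^2 / 2 = 0.1532.
Penalty = 0.8 * (0.8588 + 0.1532) = 0.8096.

0.8096


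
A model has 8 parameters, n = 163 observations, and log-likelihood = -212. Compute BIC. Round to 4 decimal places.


ln(163) = 5.093750.
k * ln(n) = 8 * 5.093750 = 40.750000.
-2L = 424.
BIC = 40.750000 + 424 = 464.750000, which rounds to 464.7500.

464.7500


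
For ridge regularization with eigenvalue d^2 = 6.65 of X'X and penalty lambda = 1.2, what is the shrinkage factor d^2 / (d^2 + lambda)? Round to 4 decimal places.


Denominator = d^2 + lambda = 6.65 + 1.2 = 7.8500.
Shrinkage = 6.65 / 7.8500 = 0.8471.

0.8471


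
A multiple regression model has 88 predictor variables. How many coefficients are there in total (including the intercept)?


Including the intercept, the model has 88 predictor coefficients + 1 intercept.
Total = 89.

89


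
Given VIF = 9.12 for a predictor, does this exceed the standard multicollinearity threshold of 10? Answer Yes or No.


The threshold is 10.
VIF = 9.12 is < 10.
Multicollinearity indication: No.

No


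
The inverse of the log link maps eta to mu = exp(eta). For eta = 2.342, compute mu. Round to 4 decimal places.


mu = exp(eta) = exp(2.342).
= 10.4020.

10.4020


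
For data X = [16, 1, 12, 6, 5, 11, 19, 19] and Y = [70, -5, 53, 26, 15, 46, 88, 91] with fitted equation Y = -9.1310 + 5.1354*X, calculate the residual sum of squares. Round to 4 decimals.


Compute predicted values, then residuals = yi - yhat_i.
Residuals: [-3.0354, -1.0044, 0.5062, 4.3186, -1.5460, -1.3584, -0.4416, 2.5584].
SSres = sum(residual^2) = 40.1048.

40.1048


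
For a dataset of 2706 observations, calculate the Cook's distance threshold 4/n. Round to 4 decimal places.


Using the rule of thumb:
Threshold = 4 / 2706 = 0.0015.

0.0015


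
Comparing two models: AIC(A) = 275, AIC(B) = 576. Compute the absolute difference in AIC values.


Compute |275 - 576| = 301.
Model A has the smaller AIC.

301


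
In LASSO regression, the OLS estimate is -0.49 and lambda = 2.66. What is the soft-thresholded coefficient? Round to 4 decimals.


Check: |-0.49| = 0.49 vs lambda = 2.66.
Since |beta| <= lambda, the coefficient is set to 0.
Soft-thresholded coefficient = 0.0000.

0.0000


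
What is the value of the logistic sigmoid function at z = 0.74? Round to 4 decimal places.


exp(-0.7400) = 0.4771.
1 + exp(-z) = 1.4771.
sigmoid = 1/1.4771 = 0.6770.

0.6770


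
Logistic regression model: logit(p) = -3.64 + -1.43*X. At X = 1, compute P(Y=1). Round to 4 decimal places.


Compute z = -3.64 + (-1.43)(1) = -5.0700.
exp(-z) = 159.1743.
P = 1/(1 + 159.1743) = 0.0062.

0.0062


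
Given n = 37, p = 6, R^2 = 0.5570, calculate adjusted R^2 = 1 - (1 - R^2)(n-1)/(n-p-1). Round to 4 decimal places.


Using the formula:
(1 - 0.5570) = 0.4430.
Multiply by 36/30: 0.4430 * 36 = 15.9480, then 15.9480 / 30 = 0.5316.
Adj R^2 = 1 - 0.5316 = 0.4684.

0.4684


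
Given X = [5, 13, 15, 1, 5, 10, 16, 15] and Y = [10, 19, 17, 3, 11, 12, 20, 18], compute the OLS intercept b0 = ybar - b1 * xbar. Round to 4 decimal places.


The slope is b1 = 0.9735.
Sample means are xbar = 10.0000 and ybar = 13.7500.
Intercept: b0 = 13.7500 - (0.9735)(10.0000) = 4.0155.

4.0155


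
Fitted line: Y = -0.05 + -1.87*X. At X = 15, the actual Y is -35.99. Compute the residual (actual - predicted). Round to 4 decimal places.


Predicted = -0.05 + -1.87 * 15 = -28.1000.
Residual = -35.99 - -28.1000 = -7.8900.

-7.8900


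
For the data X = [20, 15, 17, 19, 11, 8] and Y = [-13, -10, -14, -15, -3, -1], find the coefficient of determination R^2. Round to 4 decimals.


Fit the OLS line: b0 = 8.9394, b1 = -1.2182.
SSres = 14.0970.
SStot = 177.3333.
R^2 = 1 - 14.0970/177.3333 = 0.9205.

0.9205


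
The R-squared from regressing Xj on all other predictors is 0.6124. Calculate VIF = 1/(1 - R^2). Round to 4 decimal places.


VIF = 1 / (1 - 0.6124).
= 1 / 0.3876 = 2.5800.

2.5800


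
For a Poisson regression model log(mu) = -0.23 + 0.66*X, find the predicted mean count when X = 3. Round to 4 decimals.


eta = -0.23 + 0.66 * 3 = 1.7500.
mu = exp(1.7500) = 5.7546.

5.7546


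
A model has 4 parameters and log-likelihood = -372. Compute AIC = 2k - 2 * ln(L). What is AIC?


Compute:
2k = 2*4 = 8.
-2*loglik = -2*(-372) = 744.
AIC = 8 + 744 = 752.

752


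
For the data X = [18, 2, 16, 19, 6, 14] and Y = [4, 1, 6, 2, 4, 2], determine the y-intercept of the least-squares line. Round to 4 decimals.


The slope is b1 = 0.0939.
Sample means are xbar = 12.5000 and ybar = 3.1667.
Intercept: b0 = 3.1667 - (0.0939)(12.5000) = 1.9923.

1.9923


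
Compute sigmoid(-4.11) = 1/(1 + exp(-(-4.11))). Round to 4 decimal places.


Compute exp(4.1100) = 60.9467.
Sigmoid = 1 / (1 + 60.9467) = 1 / 61.9467 = 0.0161.

0.0161


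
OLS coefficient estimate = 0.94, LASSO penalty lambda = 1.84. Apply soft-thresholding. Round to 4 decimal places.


Check: |0.94| = 0.94 vs lambda = 1.84.
Since |beta| <= lambda, the coefficient is set to 0.
Soft-thresholded coefficient = 0.0000.

0.0000


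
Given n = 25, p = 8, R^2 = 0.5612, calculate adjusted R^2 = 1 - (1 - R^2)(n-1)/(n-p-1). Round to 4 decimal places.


Adjusted R^2 = 1 - (1 - R^2) * (n-1)/(n-p-1).
(1 - R^2) = 0.4388.
(n-1)/(n-p-1) = 24/16.
(1 - R^2) * (n-1) = 0.4388 * 24 = 10.5312.
Divide by (n-p-1): 10.5312 / 16 = 0.6582.
Adj R^2 = 1 - 0.6582 = 0.3418.

0.3418


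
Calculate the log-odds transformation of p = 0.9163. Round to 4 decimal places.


The odds are p/(1-p) = 0.9163 / 0.0837 = 10.9474.
logit(p) = ln(10.9474) = 2.3931.

2.3931


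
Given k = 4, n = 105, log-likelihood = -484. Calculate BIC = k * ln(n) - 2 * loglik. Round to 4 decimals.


ln(105) = 4.653960.
k * ln(n) = 4 * 4.653960 = 18.615840.
-2L = 968.
BIC = 18.615840 + 968 = 986.615840, which rounds to 986.6158.

986.6158


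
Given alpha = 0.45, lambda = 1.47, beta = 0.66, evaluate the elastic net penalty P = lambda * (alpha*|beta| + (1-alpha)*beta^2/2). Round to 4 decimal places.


L1 component = 0.45 * |0.66| = 0.2970.
L2 component = 0.55 * 0.66^2 / 2 = 0.1198.
Penalty = 1.47 * (0.2970 + 0.1198) = 1.47 * 0.4168 = 0.6127.

0.6127


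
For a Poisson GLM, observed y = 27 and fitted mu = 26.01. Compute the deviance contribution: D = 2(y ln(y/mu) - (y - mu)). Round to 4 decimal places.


y/mu = 27/26.01 = 1.038062 (approx.), and ln(27/26.01) = 0.037356.
y * ln(y/mu) = 27 * 0.037356 = 1.008612.
y - mu = 0.99.
D = 2 * (1.008612 - 0.99) = 0.037224, which rounds to 0.0372.

0.0372


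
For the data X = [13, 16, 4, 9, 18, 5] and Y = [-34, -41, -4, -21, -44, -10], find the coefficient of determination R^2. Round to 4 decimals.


After computing the OLS fit (b0=5.2857, b1=-2.8571):
SSres = 15.4286, SStot = 1377.3333.
R^2 = 1 - 15.4286/1377.3333 = 0.9888.

0.9888


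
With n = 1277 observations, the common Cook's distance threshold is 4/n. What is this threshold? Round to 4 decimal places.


Using the rule of thumb:
Threshold = 4 / 1277 = 0.0031.

0.0031


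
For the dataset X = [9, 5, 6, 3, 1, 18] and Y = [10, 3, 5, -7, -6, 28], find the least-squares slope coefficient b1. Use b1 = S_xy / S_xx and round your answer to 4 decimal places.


First compute the means: xbar = 7.0000, ybar = 5.5000.
Then S_xx = sum((xi - xbar)^2) = 182.0000.
S_xy = sum((xi - xbar)(yi - ybar)) = 381.0000.
b1 = S_xy / S_xx = 381.0000 / 182.0000 = 2.0934.

2.0934


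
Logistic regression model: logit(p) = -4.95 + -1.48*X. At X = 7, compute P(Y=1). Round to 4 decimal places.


Compute z = -4.95 + (-1.48)(7) = -15.3100.
exp(-z) = 4457060.3842.
P = 1/(1 + 4457060.3842) = 0.0000.

0.0000


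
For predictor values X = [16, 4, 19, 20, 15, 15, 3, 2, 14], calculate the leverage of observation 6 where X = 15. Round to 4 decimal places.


Compute xbar = 12.0000 with n = 9 observations.
SXX = 396.0000.
Leverage = 1/9 + (15 - 12.0000)^2/396.0000 = 0.1338.

0.1338


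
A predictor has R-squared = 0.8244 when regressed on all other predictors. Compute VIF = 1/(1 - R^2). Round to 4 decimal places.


VIF = 1 / (1 - 0.8244).
= 1 / 0.1756 = 5.6948.

5.6948


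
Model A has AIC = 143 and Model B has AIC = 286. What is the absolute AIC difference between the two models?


|AIC_A - AIC_B| = |143 - 286| = 143.
Model A is preferred (lower AIC).

143


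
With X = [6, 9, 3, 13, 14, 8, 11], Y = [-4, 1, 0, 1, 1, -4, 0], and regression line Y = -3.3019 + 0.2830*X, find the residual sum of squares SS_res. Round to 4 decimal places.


Predicted values from Y = -3.3019 + 0.2830*X.
Residuals: [-2.3961, 1.7549, 2.4529, 0.6229, 0.3399, -2.9621, 0.1889].
SSres = 24.1509.

24.1509


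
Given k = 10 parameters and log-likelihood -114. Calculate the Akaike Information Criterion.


AIC = 2k - 2*loglik = 2(10) - 2(-114).
= 20 + 228 = 248.

248


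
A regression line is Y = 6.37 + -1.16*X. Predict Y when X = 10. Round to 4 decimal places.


Substitute X = 10 into the equation:
Y = 6.37 + -1.16 * 10 = 6.37 + -11.6000 = -5.2300.

-5.2300


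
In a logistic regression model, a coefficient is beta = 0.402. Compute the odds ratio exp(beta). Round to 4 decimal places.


Odds ratio = exp(beta) = exp(0.402).
= 1.4948.

1.4948


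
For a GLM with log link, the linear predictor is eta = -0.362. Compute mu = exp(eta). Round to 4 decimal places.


mu = exp(eta) = exp(-0.362).
= 0.6963.

0.6963


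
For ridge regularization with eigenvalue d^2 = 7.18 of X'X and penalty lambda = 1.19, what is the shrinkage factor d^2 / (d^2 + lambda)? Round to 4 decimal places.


d^2 + lambda = 7.18 + 1.19 = 8.3700.
Shrinkage factor = 7.18/8.3700 = 0.8578.

0.8578


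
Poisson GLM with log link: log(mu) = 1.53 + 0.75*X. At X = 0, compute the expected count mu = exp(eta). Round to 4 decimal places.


Linear predictor: eta = 1.53 + (0.75)(0) = 1.5300.
Expected count: mu = exp(1.5300) = 4.6182.

4.6182


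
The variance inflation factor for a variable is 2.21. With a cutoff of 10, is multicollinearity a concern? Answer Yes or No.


Compare VIF = 2.21 to the threshold of 10.
2.21 < 10, so the answer is No.

No


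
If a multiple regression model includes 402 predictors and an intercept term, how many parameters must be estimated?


Each predictor gets one coefficient, plus one intercept.
Total parameters = 402 + 1 = 403.

403


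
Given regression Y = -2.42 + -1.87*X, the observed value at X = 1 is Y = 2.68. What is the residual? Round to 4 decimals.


Predicted = -2.42 + -1.87 * 1 = -4.2900.
Residual = 2.68 - -4.2900 = 6.9700.

6.9700


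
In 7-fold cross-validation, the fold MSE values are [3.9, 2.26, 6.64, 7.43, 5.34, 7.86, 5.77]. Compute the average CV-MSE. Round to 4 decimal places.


Total MSE across folds = 39.2000.
CV-MSE = 39.2000/7 = 5.6000.

5.6000


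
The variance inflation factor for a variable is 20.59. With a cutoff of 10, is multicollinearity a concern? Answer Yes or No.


Check: VIF = 20.59 vs threshold = 10.
Since 20.59 >= 10, the answer is Yes.

Yes


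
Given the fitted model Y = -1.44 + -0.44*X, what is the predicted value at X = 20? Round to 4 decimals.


Predicted value:
Y = -1.44 + (-0.44)(20) = -1.44 + -8.8000 = -10.2400.

-10.2400


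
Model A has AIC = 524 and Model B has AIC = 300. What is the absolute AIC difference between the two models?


Absolute difference = |524 - 300| = 224.
The model with lower AIC (B) is preferred.

224


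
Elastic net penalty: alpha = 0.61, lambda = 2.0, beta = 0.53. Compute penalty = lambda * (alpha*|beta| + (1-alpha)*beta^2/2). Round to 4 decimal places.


Compute:
L1 = 0.61 * 0.53 = 0.3233.
L2 = 0.39 * 0.53^2 / 2 = 0.0548.
Penalty = 2.0 * (0.3233 + 0.0548) = 0.7562.

0.7562


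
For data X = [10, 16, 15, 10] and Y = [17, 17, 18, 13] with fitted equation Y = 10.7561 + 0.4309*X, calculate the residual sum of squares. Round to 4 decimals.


For each point, residual = actual - predicted.
Residuals: [1.9349, -0.6505, 0.7804, -2.0651].
Sum of squared residuals = 9.0407.

9.0407


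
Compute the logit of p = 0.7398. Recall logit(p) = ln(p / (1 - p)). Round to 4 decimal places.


1 - p = 0.2602.
p/(1-p) = 2.8432.
logit = ln(2.8432) = 1.0449.

1.0449


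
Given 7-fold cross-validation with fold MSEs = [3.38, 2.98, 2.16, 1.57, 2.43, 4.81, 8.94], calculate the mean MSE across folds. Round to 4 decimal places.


Total MSE across folds = 26.2700.
CV-MSE = 26.2700/7 = 3.7529.

3.7529


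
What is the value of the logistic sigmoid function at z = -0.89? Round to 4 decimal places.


exp(0.8900) = 2.4351.
1 + exp(-z) = 3.4351.
sigmoid = 1/3.4351 = 0.2911.

0.2911


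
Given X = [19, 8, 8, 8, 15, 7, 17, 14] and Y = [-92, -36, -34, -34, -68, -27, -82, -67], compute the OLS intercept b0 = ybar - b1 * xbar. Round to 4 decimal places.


The slope is b1 = -5.2563.
Sample means are xbar = 12.0000 and ybar = -55.0000.
Intercept: b0 = -55.0000 - (-5.2563)(12.0000) = 8.0750.

8.0750


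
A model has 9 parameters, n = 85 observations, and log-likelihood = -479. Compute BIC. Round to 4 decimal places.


Compute k*ln(n) = 9*ln(85) = 9*4.442651 = 39.983859.
Then -2*loglik = 958.
BIC = 39.983859 + 958 = 997.983859, which rounds to 997.9839.

997.9839


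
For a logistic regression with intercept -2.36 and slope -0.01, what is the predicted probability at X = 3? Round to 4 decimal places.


Linear predictor: z = -2.36 + -0.01 * 3 = -2.3900.
P = 1/(1 + exp(2.3900)) = 1/(1 + 10.9135) = 0.0839.

0.0839


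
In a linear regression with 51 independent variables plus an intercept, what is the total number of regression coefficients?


Each predictor gets one coefficient, plus one intercept.
Total parameters = 51 + 1 = 52.

52


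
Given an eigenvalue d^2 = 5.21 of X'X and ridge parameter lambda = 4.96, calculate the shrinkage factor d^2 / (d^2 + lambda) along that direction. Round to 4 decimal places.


Compute the denominator: 5.21 + 4.96 = 10.1700.
Shrinkage factor = 5.21 / 10.1700 = 0.5123.

0.5123


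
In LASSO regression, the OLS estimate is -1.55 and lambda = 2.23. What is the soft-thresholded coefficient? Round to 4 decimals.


Check: |-1.55| = 1.55 vs lambda = 2.23.
Since |beta| <= lambda, the coefficient is set to 0.
Soft-thresholded coefficient = 0.0000.

0.0000


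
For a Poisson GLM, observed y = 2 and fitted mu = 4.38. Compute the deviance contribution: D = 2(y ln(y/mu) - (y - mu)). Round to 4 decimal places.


First: ln(2/4.38) = -0.783902.
Then: 2 * -0.783902 = -1.567804.
y - mu = 2 - 4.38 = -2.38.
D = 2(-1.567804 - -2.38) = 1.624392, which rounds to 1.6244.

1.6244


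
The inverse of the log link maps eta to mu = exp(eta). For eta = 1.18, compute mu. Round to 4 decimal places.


Apply the inverse link:
mu = e^1.18 = 3.2544.

3.2544


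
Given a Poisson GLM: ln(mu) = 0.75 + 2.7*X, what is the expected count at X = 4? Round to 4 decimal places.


Compute eta = 0.75 + 2.7 * 4 = 11.5500.
Apply inverse link: mu = e^11.5500 = 103777.0368.

103777.0368


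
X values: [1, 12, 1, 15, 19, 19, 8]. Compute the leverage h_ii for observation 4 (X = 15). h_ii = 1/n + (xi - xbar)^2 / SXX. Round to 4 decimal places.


Mean of X: xbar = 10.7143.
SXX = 353.4286.
For X = 15: h = 1/7 + (15 - 10.7143)^2/353.4286 = 0.1948.

0.1948


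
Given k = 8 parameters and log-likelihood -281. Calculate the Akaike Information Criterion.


AIC = 2k - 2*loglik = 2(8) - 2(-281).
= 16 + 562 = 578.

578


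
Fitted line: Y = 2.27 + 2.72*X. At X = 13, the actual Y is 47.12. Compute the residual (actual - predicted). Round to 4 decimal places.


Fitted value at X = 13 is yhat = 2.27 + 2.72*13 = 37.6300.
Residual = 47.12 - 37.6300 = 9.4900.

9.4900


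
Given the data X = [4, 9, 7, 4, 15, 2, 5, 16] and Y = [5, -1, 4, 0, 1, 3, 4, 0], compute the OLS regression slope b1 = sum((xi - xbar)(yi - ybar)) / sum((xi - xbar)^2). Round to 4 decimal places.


First compute the means: xbar = 7.7500, ybar = 2.0000.
Then S_xx = sum((xi - xbar)^2) = 191.5000.
S_xy = sum((xi - xbar)(yi - ybar)) = -44.0000.
b1 = S_xy / S_xx = -44.0000 / 191.5000 = -0.2298.

-0.2298


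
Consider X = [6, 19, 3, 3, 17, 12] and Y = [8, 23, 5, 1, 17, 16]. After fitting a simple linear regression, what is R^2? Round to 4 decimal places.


After computing the OLS fit (b0=0.2151, b1=1.1452):
SSres = 22.1075, SStot = 347.3333.
R^2 = 1 - 22.1075/347.3333 = 0.9364.

0.9364


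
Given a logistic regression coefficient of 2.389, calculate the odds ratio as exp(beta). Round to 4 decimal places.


exp(2.389) = 10.9026.
So the odds ratio is 10.9026.

10.9026


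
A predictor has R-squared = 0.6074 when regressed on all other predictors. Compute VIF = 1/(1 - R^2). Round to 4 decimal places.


Using VIF = 1/(1 - R^2_j):
1 - 0.6074 = 0.3926.
VIF = 2.5471.

2.5471


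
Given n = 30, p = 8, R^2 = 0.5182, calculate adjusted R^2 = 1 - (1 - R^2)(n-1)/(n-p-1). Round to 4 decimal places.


Adjusted R^2 = 1 - (1 - R^2) * (n-1)/(n-p-1).
(1 - R^2) = 0.4818.
(n-1)/(n-p-1) = 29/21.
(1 - R^2) * (n-1) = 0.4818 * 29 = 13.9722.
Divide by (n-p-1): 13.9722 / 21 = 0.6653.
Adj R^2 = 1 - 0.6653 = 0.3347.

0.3347


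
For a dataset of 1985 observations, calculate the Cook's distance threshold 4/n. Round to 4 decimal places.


The threshold is 4/n.
4/1985 = 0.0020.

0.0020


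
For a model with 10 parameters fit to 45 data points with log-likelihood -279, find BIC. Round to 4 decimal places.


Compute k*ln(n) = 10*ln(45) = 10*3.806662 = 38.066620.
Then -2*loglik = 558.
BIC = 38.066620 + 558 = 596.066620, which rounds to 596.0666.

596.0666


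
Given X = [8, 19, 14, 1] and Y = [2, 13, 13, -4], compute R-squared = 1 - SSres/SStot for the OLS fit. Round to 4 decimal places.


After computing the OLS fit (b0=-4.9641, b1=1.0442):
SSres = 16.6464, SStot = 214.0000.
R^2 = 1 - 16.6464/214.0000 = 0.9222.

0.9222


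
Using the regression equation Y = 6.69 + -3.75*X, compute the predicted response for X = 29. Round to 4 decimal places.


Substitute X = 29 into the equation:
Y = 6.69 + -3.75 * 29 = 6.69 + -108.7500 = -102.0600.

-102.0600


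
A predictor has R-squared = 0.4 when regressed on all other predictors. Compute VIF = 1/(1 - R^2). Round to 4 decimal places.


Using VIF = 1/(1 - R^2_j):
1 - 0.4 = 0.6.
VIF = 1.6667.

1.6667


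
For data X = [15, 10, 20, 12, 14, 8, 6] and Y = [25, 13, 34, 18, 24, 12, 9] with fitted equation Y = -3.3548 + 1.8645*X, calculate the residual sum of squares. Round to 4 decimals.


For each point, residual = actual - predicted.
Residuals: [0.3873, -2.2902, 0.0648, -1.0192, 1.2518, 0.4388, 1.1678].
Sum of squared residuals = 9.5613.

9.5613


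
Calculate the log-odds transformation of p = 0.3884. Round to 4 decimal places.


1 - p = 0.6116.
p/(1-p) = 0.6351.
logit = ln(0.6351) = -0.4540.

-0.4540


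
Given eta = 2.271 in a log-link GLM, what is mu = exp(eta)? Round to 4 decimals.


The inverse log link gives:
mu = exp(2.271) = 9.6891.

9.6891


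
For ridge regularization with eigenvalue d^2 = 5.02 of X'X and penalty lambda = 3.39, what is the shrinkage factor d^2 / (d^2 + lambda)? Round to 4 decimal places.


Compute the denominator: 5.02 + 3.39 = 8.4100.
Shrinkage factor = 5.02 / 8.4100 = 0.5969.

0.5969


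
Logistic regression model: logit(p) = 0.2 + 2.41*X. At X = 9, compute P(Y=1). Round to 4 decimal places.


Linear predictor: z = 0.2 + 2.41 * 9 = 21.8900.
P = 1/(1 + exp(-21.8900)) = 1/(1 + 0.0000) = 1.0000.

1.0000


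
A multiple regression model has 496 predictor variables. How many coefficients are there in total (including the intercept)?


Total coefficients = number of predictors + 1 (for the intercept).
= 496 + 1 = 497.

497


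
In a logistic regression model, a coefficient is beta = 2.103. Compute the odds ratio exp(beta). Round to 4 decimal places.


The odds ratio is computed as:
OR = e^(2.103) = 8.1907.

8.1907


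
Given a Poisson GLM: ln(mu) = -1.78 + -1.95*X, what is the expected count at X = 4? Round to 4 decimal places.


Linear predictor: eta = -1.78 + (-1.95)(4) = -9.5800.
Expected count: mu = exp(-9.5800) = 0.0001.

0.0001


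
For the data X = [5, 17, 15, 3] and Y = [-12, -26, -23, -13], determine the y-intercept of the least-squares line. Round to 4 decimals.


Compute b1 = -0.9865 from the OLS formula.
With xbar = 10.0000 and ybar = -18.5000, the intercept is:
b0 = -18.5000 - -0.9865 * 10.0000 = -8.6351.

-8.6351


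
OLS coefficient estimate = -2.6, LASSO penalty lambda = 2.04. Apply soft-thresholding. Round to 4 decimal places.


Check: |-2.6| = 2.6 vs lambda = 2.04.
Since |beta| > lambda, coefficient = sign(beta)*(|beta| - lambda) = -0.5600.
Soft-thresholded coefficient = -0.5600.

-0.5600


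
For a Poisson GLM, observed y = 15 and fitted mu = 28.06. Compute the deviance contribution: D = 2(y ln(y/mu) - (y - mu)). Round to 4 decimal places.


First: ln(15/28.06) = -0.626295.
Then: 15 * -0.626295 = -9.394425.
y - mu = 15 - 28.06 = -13.06.
D = 2(-9.394425 - -13.06) = 7.331150, which rounds to 7.3312.

7.3312


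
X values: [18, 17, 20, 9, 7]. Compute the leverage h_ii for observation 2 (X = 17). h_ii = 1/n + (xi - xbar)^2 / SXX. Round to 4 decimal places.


Mean of X: xbar = 14.2000.
SXX = 134.8000.
For X = 17: h = 1/5 + (17 - 14.2000)^2/134.8000 = 0.2582.

0.2582


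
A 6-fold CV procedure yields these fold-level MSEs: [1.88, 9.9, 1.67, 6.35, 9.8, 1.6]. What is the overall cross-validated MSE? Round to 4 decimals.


Add all fold MSEs: 31.2000.
Divide by k = 6: 31.2000/6 = 5.2000.

5.2000


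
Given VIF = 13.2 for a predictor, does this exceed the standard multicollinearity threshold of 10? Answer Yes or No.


Check: VIF = 13.2 vs threshold = 10.
Since 13.2 >= 10, the answer is Yes.

Yes


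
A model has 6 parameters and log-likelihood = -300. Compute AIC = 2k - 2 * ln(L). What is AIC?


AIC = 2*6 - 2*(-300).
= 12 + 600 = 612.

612


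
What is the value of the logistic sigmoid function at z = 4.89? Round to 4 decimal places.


Compute exp(-4.8900) = 0.0075.
Sigmoid = 1 / (1 + 0.0075) = 1 / 1.0075 = 0.9925.

0.9925


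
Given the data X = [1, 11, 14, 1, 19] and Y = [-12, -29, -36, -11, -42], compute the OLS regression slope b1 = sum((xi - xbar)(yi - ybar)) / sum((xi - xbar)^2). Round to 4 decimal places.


Calculate xbar = 9.2000, ybar = -26.0000.
S_xx = 256.8000, S_xy = -448.0000.
Using b1 = S_xy / S_xx = -448.0000 / 256.8000, we get b1 = -1.7445.

-1.7445


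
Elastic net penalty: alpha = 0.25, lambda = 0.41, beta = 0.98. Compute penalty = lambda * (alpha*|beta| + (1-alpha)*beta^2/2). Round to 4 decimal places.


L1 component = 0.25 * |0.98| = 0.2450.
L2 component = 0.75 * 0.98^2 / 2 = 0.3602.
Penalty = 0.41 * (0.2450 + 0.3602) = 0.41 * 0.6052 = 0.2481.

0.2481


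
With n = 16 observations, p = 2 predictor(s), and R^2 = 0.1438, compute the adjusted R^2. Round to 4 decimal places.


Plug in: Adj R^2 = 1 - (1 - 0.1438) * 15/13.
= 1 - 0.8562 * 15/13
= 1 - 12.8430 / 13
= 1 - 0.9879 = 0.0121.

0.0121


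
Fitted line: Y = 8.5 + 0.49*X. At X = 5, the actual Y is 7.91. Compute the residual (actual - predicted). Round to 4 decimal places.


Predicted = 8.5 + 0.49 * 5 = 10.9500.
Residual = 7.91 - 10.9500 = -3.0400.

-3.0400


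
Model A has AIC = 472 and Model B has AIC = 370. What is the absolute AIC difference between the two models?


|AIC_A - AIC_B| = |472 - 370| = 102.
Model B is preferred (lower AIC).

102


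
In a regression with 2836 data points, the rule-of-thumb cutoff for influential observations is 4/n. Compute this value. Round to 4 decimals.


Using the rule of thumb:
Threshold = 4 / 2836 = 0.0014.

0.0014


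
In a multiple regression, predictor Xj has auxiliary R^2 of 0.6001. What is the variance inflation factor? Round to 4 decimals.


Using VIF = 1/(1 - R^2_j):
1 - 0.6001 = 0.3999.
VIF = 2.5006.

2.5006


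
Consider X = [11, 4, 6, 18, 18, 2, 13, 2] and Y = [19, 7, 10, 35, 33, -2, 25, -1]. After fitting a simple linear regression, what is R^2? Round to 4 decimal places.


Fit the OLS line: b0 = -4.1515, b1 = 2.1515.
SSres = 18.3030.
SStot = 1469.5000.
R^2 = 1 - 18.3030/1469.5000 = 0.9875.

0.9875


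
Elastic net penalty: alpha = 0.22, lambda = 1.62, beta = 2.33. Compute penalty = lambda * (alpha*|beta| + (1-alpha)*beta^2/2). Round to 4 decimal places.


L1 component = 0.22 * |2.33| = 0.5126.
L2 component = 0.78 * 2.33^2 / 2 = 2.1173.
Penalty = 1.62 * (0.5126 + 2.1173) = 1.62 * 2.6299 = 4.2604.

4.2604


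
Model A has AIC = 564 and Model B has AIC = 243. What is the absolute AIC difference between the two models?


|AIC_A - AIC_B| = |564 - 243| = 321.
Model B is preferred (lower AIC).

321


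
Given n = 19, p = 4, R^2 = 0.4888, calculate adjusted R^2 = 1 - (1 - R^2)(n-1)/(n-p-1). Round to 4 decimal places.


Using the formula:
(1 - 0.4888) = 0.5112.
Multiply by 18/14: 0.5112 * 18 = 9.2016, then 9.2016 / 14 = 0.6573.
Adj R^2 = 1 - 0.6573 = 0.3427.

0.3427


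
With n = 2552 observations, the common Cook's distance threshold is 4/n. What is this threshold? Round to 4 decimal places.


Using the rule of thumb:
Threshold = 4 / 2552 = 0.0016.

0.0016


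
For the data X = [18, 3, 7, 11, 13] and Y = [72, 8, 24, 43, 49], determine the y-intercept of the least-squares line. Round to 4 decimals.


The slope is b1 = 4.2652.
Sample means are xbar = 10.4000 and ybar = 39.2000.
Intercept: b0 = 39.2000 - (4.2652)(10.4000) = -5.1585.

-5.1585


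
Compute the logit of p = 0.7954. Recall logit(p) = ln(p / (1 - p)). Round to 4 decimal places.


Compute the odds: 0.7954/0.2046 = 3.8876.
Take the natural log: ln(3.8876) = 1.3578.

1.3578


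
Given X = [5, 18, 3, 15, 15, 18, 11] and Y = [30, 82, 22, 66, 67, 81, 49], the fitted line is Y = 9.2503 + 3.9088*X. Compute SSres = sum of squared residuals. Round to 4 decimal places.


Compute predicted values, then residuals = yi - yhat_i.
Residuals: [1.2057, 2.3913, 1.0233, -1.8823, -0.8823, 1.3913, -3.2471].
SSres = sum(residual^2) = 25.0201.

25.0201


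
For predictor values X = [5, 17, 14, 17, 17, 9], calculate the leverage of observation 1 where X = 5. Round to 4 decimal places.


Compute xbar = 13.1667 with n = 6 observations.
SXX = 128.8333.
Leverage = 1/6 + (5 - 13.1667)^2/128.8333 = 0.6843.

0.6843


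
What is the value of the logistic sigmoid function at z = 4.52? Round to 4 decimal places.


Compute exp(-4.5200) = 0.0109.
Sigmoid = 1 / (1 + 0.0109) = 1 / 1.0109 = 0.9892.

0.9892


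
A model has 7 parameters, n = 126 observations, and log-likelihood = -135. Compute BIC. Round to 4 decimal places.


Compute k*ln(n) = 7*ln(126) = 7*4.836282 = 33.853974.
Then -2*loglik = 270.
BIC = 33.853974 + 270 = 303.853974, which rounds to 303.8540.

303.8540


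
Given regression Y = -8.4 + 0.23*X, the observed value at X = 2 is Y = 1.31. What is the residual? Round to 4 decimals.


Predicted = -8.4 + 0.23 * 2 = -7.9400.
Residual = 1.31 - -7.9400 = 9.2500.

9.2500


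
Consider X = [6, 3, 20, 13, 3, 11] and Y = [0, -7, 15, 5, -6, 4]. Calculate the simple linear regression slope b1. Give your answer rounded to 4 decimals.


Calculate xbar = 9.3333, ybar = 1.8333.
S_xx = 221.3333, S_xy = 267.3333.
Using b1 = S_xy / S_xx = 267.3333 / 221.3333, we get b1 = 1.2078.

1.2078


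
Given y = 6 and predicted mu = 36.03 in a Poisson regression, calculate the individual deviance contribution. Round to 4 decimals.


y/mu = 6/36.03 = 0.166528 (approx.), and ln(6/36.03) = -1.792592.
y * ln(y/mu) = 6 * -1.792592 = -10.755552.
y - mu = -30.03.
D = 2 * (-10.755552 - -30.03) = 38.548896, which rounds to 38.5489.

38.5489


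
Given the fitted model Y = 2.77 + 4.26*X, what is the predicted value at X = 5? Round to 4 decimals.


Plug X = 5 into Y = 2.77 + 4.26*X:
Y = 2.77 + 21.3000 = 24.0700.

24.0700


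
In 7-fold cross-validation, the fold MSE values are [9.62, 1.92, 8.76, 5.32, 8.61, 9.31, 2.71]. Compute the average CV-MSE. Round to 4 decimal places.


Sum of fold MSEs = 46.2500.
Average = 46.2500 / 7 = 6.6071.

6.6071


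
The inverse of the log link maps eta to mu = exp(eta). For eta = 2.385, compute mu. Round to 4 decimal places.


Apply the inverse link:
mu = e^2.385 = 10.8591.

10.8591


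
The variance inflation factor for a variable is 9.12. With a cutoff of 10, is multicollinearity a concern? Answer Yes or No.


Check: VIF = 9.12 vs threshold = 10.
Since 9.12 < 10, the answer is No.

No


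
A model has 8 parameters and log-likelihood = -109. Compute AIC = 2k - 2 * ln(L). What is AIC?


AIC = 2k - 2*loglik = 2(8) - 2(-109).
= 16 + 218 = 234.

234


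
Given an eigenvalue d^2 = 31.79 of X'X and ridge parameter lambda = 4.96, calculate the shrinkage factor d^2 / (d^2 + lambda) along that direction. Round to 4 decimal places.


d^2 + lambda = 31.79 + 4.96 = 36.7500.
Shrinkage factor = 31.79/36.7500 = 0.8650.

0.8650


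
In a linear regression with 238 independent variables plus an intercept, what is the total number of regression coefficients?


Each predictor gets one coefficient, plus one intercept.
Total parameters = 238 + 1 = 239.

239


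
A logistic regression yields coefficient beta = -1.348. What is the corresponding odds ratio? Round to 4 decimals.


exp(-1.348) = 0.2598.
So the odds ratio is 0.2598.

0.2598


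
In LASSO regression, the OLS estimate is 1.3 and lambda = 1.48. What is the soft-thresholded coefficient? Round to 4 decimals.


|beta_OLS| = 1.3.
lambda = 1.48.
Since |beta| <= lambda, the coefficient is set to 0.
Result = 0.0000.

0.0000


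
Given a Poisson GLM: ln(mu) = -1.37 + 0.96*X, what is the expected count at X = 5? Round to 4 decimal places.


eta = -1.37 + 0.96 * 5 = 3.4300.
mu = exp(3.4300) = 30.8766.

30.8766


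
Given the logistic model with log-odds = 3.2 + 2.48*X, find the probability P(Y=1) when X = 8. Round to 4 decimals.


Compute z = 3.2 + (2.48)(8) = 23.0400.
exp(-z) = 0.0000.
P = 1/(1 + 0.0000) = 1.0000.

1.0000


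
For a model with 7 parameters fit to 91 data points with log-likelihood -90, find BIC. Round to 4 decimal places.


ln(91) = 4.510860.
k * ln(n) = 7 * 4.510860 = 31.576020.
-2L = 180.
BIC = 31.576020 + 180 = 211.576020, which rounds to 211.5760.

211.5760


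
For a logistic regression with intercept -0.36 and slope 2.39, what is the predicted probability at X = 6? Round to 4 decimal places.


Compute z = -0.36 + (2.39)(6) = 13.9800.
exp(-z) = 0.0000.
P = 1/(1 + 0.0000) = 1.0000.

1.0000


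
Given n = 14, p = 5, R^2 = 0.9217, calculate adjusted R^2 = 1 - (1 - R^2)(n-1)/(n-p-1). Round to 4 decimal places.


Plug in: Adj R^2 = 1 - (1 - 0.9217) * 13/8.
= 1 - 0.0783 * 13/8
= 1 - 1.0179 / 8
= 1 - 0.1272 = 0.8728.

0.8728


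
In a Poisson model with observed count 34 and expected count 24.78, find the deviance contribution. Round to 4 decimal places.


First: ln(34/24.78) = 0.316324.
Then: 34 * 0.316324 = 10.755016.
y - mu = 34 - 24.78 = 9.22.
D = 2(10.755016 - 9.22) = 3.070032, which rounds to 3.0700.

3.0700


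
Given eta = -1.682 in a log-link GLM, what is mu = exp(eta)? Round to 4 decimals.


mu = exp(eta) = exp(-1.682).
= 0.1860.

0.1860


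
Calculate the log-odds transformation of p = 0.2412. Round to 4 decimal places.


The odds are p/(1-p) = 0.2412 / 0.7588 = 0.3179.
logit(p) = ln(0.3179) = -1.1461.

-1.1461


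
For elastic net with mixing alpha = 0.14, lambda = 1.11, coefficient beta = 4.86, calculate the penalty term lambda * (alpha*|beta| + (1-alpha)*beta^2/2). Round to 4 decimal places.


L1 component = 0.14 * |4.86| = 0.6804.
L2 component = 0.86 * 4.86^2 / 2 = 10.1564.
Penalty = 1.11 * (0.6804 + 10.1564) = 1.11 * 10.8368 = 12.0289.

12.0289


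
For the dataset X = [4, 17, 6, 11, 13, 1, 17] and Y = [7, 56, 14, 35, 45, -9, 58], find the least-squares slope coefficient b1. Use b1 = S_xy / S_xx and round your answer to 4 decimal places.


Calculate xbar = 9.8571, ybar = 29.4286.
S_xx = 240.8571, S_xy = 980.4286.
Using b1 = S_xy / S_xx = 980.4286 / 240.8571, we get b1 = 4.0706.

4.0706


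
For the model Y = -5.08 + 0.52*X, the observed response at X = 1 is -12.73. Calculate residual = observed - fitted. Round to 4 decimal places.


Compute yhat = -5.08 + (0.52)(1) = -4.5600.
Residual = actual - predicted = -12.73 - -4.5600 = -8.1700.

-8.1700


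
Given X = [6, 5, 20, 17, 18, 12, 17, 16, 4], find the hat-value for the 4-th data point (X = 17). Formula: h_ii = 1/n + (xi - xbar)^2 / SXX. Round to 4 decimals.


Mean of X: xbar = 12.7778.
SXX = 309.5556.
For X = 17: h = 1/9 + (17 - 12.7778)^2/309.5556 = 0.1687.

0.1687


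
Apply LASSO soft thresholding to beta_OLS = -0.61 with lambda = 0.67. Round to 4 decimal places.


Check: |-0.61| = 0.61 vs lambda = 0.67.
Since |beta| <= lambda, the coefficient is set to 0.
Soft-thresholded coefficient = 0.0000.

0.0000


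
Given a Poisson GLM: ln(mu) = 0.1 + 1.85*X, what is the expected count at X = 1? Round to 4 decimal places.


eta = 0.1 + 1.85 * 1 = 1.9500.
mu = exp(1.9500) = 7.0287.

7.0287


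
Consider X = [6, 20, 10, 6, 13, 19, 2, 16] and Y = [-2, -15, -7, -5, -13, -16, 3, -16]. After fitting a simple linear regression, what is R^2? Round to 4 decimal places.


After computing the OLS fit (b0=3.1735, b1=-1.0477):
SSres = 29.1834, SStot = 362.8750.
R^2 = 1 - 29.1834/362.8750 = 0.9196.

0.9196


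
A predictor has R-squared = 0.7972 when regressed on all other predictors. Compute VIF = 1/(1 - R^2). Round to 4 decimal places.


VIF = 1 / (1 - 0.7972).
= 1 / 0.2028 = 4.9310.

4.9310


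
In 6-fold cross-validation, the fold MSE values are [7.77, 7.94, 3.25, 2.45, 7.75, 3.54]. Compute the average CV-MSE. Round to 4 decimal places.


Add all fold MSEs: 32.7000.
Divide by k = 6: 32.7000/6 = 5.4500.

5.4500


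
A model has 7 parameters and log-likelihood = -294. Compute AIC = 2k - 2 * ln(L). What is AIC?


AIC = 2k - 2*loglik = 2(7) - 2(-294).
= 14 + 588 = 602.

602


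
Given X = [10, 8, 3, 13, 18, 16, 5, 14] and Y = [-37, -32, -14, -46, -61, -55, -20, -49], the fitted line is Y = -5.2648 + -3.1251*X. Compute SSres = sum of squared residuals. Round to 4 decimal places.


Predicted values from Y = -5.2648 + -3.1251*X.
Residuals: [-0.4842, -1.7344, 0.6401, -0.1089, 0.5166, 0.2664, 0.8903, 0.0162].
SSres = 4.7949.

4.7949


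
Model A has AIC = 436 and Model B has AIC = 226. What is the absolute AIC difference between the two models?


|AIC_A - AIC_B| = |436 - 226| = 210.
Model B is preferred (lower AIC).

210


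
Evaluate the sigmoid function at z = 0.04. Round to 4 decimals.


First, exp(-0.0400) = 0.9608.
Then sigma(z) = 1/(1 + 0.9608) = 0.5100.

0.5100


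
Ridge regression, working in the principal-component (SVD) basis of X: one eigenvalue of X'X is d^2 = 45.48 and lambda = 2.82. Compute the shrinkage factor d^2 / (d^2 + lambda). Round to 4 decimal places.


Compute the denominator: 45.48 + 2.82 = 48.3000.
Shrinkage factor = 45.48 / 48.3000 = 0.9416.

0.9416


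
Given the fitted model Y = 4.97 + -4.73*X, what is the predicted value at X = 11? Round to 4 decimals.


Predicted value:
Y = 4.97 + (-4.73)(11) = 4.97 + -52.0300 = -47.0600.

-47.0600


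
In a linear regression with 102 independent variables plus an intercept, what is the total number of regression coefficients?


Including the intercept, the model has 102 predictor coefficients + 1 intercept.
Total = 103.

103


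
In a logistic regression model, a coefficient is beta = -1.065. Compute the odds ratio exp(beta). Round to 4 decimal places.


Odds ratio = exp(beta) = exp(-1.065).
= 0.3447.

0.3447


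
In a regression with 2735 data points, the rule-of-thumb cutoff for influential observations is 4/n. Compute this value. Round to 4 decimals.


The threshold is 4/n.
4/2735 = 0.0015.

0.0015


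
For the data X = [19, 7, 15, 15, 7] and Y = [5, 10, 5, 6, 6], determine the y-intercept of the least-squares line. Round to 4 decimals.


First find the slope: b1 = -0.2708.
Means: xbar = 12.6000, ybar = 6.4000.
b0 = ybar - b1 * xbar = 6.4000 - -0.2708 * 12.6000 = 9.8125.

9.8125


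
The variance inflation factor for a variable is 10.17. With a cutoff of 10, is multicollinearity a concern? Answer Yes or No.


Compare VIF = 10.17 to the threshold of 10.
10.17 >= 10, so the answer is Yes.

Yes


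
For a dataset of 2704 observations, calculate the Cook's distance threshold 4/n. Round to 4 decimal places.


Using the rule of thumb:
Threshold = 4 / 2704 = 0.0015.

0.0015


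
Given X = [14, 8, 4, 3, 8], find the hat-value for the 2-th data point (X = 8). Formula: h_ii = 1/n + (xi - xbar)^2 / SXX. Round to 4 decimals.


n = 5, xbar = 7.4000.
SXX = sum((xi - xbar)^2) = 75.2000.
h = 1/5 + (8 - 7.4000)^2 / 75.2000 = 0.2048.

0.2048


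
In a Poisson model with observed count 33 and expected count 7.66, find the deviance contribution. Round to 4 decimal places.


y/mu = 33/7.66 = 4.308094 (approx.), and ln(33/7.66) = 1.460496.
y * ln(y/mu) = 33 * 1.460496 = 48.196368.
y - mu = 25.34.
D = 2 * (48.196368 - 25.34) = 45.712736, which rounds to 45.7127.

45.7127


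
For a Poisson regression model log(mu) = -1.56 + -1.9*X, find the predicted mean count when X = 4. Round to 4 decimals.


Compute eta = -1.56 + -1.9 * 4 = -9.1600.
Apply inverse link: mu = e^-9.1600 = 0.0001.

0.0001


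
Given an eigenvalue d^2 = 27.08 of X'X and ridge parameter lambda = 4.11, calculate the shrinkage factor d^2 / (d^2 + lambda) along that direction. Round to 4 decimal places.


d^2 + lambda = 27.08 + 4.11 = 31.1900.
Shrinkage factor = 27.08/31.1900 = 0.8682.

0.8682


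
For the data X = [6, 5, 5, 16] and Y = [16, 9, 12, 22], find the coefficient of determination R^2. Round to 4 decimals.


Fit the OLS line: b0 = 7.2151, b1 = 0.9419.
SSres = 18.4593.
SStot = 94.7500.
R^2 = 1 - 18.4593/94.7500 = 0.8052.

0.8052


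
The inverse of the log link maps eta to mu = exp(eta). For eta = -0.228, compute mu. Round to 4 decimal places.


The inverse log link gives:
mu = exp(-0.228) = 0.7961.

0.7961


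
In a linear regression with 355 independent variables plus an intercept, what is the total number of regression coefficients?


Including the intercept, the model has 355 predictor coefficients + 1 intercept.
Total = 356.

356


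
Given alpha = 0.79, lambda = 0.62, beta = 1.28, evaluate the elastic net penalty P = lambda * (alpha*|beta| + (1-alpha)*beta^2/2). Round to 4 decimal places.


Compute:
L1 = 0.79 * 1.28 = 1.0112.
L2 = 0.21 * 1.28^2 / 2 = 0.1720.
Penalty = 0.62 * (1.0112 + 0.1720) = 0.7336.

0.7336
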